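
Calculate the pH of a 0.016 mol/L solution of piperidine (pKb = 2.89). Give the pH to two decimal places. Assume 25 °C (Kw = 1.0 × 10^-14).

pH = 11.60

C5H10NH + H2O ⇌ C5H10NH2+ + OH-
Kb = 10^(−2.89) = 1.29 × 10^-3
From the ICE table, Kb = x²/(0.016 − x) = 1.29 × 10^-3.
The 5% rule fails; solving x² + Kb·x − Kb·C₀ = 0 exactly:
x = [−0.00129 + √(0.00129² + 8.26e-05)]/2 = 3.94 × 10^-3 M
pOH = −log(3.94 × 10^-3) = 2.40; pH = 14.00 − 2.40 = 11.60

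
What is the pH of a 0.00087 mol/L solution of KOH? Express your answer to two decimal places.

KOH is a strong base; [OH-] = 0.00087 M.
pOH = -log(0.00087) = 3.06
pH = 14.00 - 3.06 = 10.94

pH = 10.94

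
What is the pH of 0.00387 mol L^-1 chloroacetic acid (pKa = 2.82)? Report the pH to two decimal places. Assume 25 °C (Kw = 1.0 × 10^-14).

ClCH2COOH ⇌ ClCH2COO- + H+
Ka = 10^(−2.82) = 1.51 × 10^-3
From the ICE table, Ka = [H+]²/(0.00387 − [H+]) = 1.51 × 10^-3.
[H+] is not negligible relative to C₀; solve [H+]² + 0.00151·[H+] − 5.84e-06 = 0.
[H+] = [−0.00151 + √(0.00151² + 2.34e-05)]/2 = 1.78 × 10^-3 M
pH = −log(1.78 × 10^-3) = 2.75

pH = 2.75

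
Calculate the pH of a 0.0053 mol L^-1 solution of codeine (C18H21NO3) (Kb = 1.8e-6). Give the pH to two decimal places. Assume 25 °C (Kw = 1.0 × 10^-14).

C18H21NO3 + H2O ⇌ C18H22NO3+ + OH-
From the ICE table, Kb = x²/(0.0053 − x) = 1.8 × 10^-6.
Assume x ≪ 0.0053: x ≈ √(1.8 × 10^-6 × 0.0053) = 9.77 × 10^-5 M
Check: 1.8% ionized — well under 5%, approximation valid.
pOH = 4.01, so pH = 14.00 − pOH = 9.99

pH = 9.99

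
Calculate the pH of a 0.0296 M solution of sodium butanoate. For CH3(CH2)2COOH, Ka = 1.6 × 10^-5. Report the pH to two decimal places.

CH3(CH2)2COO- is the conjugate base of the weak acid CH3(CH2)2COOH.
Kb = Kw/Ka = 1.0×10^-14 / 1.6 × 10^-5 = 6.25 × 10^-10
From the ICE table, Kb = x²/(0.0296 − x) = 6.25 × 10^-10.
Neglecting x in the denominator: x = √(6.25 × 10^-10 × 0.0296) = 4.30 × 10^-6 M
(x/C₀ = 0.015% < 5%, so the approximation holds.)
pOH = −log(4.30 × 10^-6) = 5.37; pH = 14.00 − 5.37 = 8.63

pH = 8.63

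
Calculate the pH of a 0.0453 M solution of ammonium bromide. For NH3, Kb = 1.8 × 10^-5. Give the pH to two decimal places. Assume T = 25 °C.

NH4+ is the conjugate acid of the weak base NH3.
Ka = Kw/Kb = 1.0×10^-14 / 1.8 × 10^-5 = 5.56 × 10^-10
From the ICE table, Ka = x²/(0.0453 − x) = 5.56 × 10^-10.
Neglecting x in the denominator: x = √(5.56 × 10^-10 × 0.0453) = 5.02 × 10^-6 M
(x/C₀ = 0.011% < 5%, so the approximation holds.)
pH = −log(5.02 × 10^-6) = 5.30

pH = 5.30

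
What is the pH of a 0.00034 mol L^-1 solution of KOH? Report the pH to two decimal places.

KOH is a strong base; [OH-] = 0.00034 M.
pOH = -log(0.00034) = 3.47
pH = 14.00 - 3.47 = 10.53

pH = 10.53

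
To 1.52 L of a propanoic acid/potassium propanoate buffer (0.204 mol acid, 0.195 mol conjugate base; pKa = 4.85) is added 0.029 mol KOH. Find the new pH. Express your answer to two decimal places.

pH = 4.96

After neutralization: n(CH3CH2COOH) = 0.175 mol, n(CH3CH2COO-) = 0.224 mol.
pH = pKa + log(n_CH3CH2COO-/n_CH3CH2COOH) = 4.85 + log(0.224/0.175) = 4.85 + (+0.107)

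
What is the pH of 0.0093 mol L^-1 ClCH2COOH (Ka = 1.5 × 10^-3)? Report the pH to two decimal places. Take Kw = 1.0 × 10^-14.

pH = 2.51

ClCH2COOH ⇌ ClCH2COO- + H+
From the ICE table, Ka = [H+]²/(0.0093 − [H+]) = 1.5 × 10^-3.
The 5% rule fails; solving [H+]² + Ka·[H+] − Ka·C₀ = 0 exactly:
[H+] = (−Ka + √(Ka² + 4·Ka·C₀))/2 = 3.06 × 10^-3 M
pH = −log[H+] = −log(3.06 × 10^-3) = 2.51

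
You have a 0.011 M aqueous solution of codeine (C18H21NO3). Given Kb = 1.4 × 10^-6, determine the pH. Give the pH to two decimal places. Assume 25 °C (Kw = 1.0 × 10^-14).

pH = 10.09

C18H21NO3 + H2O ⇌ C18H22NO3+ + OH-
From the ICE table, Kb = x²/(0.011 − x) = 1.4 × 10^-6.
Assume x ≪ 0.011: x ≈ √(1.4 × 10^-6 × 0.011) = 1.24 × 10^-4 M
(x/C₀ = 1.1% < 5%, so the approximation holds.)
pOH = 3.91, so pH = 14.00 − pOH = 10.09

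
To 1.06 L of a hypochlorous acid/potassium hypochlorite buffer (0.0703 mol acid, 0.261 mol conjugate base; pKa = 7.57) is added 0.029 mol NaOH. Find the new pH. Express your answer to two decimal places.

OH- converts HOCl to OCl-: HOCl → 0.0413 mol, OCl- → 0.29 mol.
pH = pKa + log(n_OCl-/n_HOCl) = 7.57 + log(0.29/0.0413) = 7.57 + (+0.846)

pH = 8.42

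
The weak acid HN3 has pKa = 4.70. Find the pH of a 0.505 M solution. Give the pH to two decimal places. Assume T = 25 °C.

HN3 ⇌ N3- + H+
Ka = 10^(−4.70) = 2.00 × 10^-5
Let x = [H+] at equilibrium. Ka = x²/(0.505 − x).
Assume x ≪ 0.505: x ≈ √(2.00 × 10^-5 × 0.505) = 3.18 × 10^-3 M
Check: 0.63% ionized — well under 5%, approximation valid.
pH = −log[H+] = −log(3.18 × 10^-3) = 2.50

pH = 2.50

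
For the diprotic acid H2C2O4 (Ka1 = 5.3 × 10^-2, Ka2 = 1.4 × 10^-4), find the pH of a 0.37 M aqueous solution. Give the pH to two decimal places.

Since Ka1 ≫ Ka2, the first ionization dominates [H+].
Ka1 = x²/(0.37 − x) = 5.3 × 10^-2
Solving the quadratic: x = (−Ka1 + √(Ka1² + 4·Ka1·C₀))/2 = 1.16 × 10^-1 M
pH = −log(1.16 × 10^-1) = 0.94

pH = 0.94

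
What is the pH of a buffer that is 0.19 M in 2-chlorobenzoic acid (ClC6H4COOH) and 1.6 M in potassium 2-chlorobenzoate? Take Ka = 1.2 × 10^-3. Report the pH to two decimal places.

pKa = −log(1.2 × 10^-3) = 2.921
pH = pKa + log([A⁻]/[HA]) = 2.921 + log(1.6/0.19)
pH = 2.921 + (+0.925) = 3.85

pH = 3.85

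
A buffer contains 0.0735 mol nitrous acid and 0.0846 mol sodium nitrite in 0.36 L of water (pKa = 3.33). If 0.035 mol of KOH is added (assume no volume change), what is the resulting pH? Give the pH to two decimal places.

pH = 3.82

After neutralization: n(HNO2) = 0.0385 mol, n(NO2-) = 0.12 mol.
pH = pKa + log([A⁻]/[HA]) = 3.33 + log(0.12/0.0385) = 3.33 +0.494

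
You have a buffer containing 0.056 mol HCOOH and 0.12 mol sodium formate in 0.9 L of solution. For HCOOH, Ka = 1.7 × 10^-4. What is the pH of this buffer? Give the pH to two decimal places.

pH = 4.10

pKa = −log(1.7 × 10^-4) = 3.770
Henderson–Hasselbalch: pH = pKa + log([HCOO-]/[HCOOH]) = 3.770 + log(0.12/0.056)
pH = 3.770 + (+0.331) = 4.10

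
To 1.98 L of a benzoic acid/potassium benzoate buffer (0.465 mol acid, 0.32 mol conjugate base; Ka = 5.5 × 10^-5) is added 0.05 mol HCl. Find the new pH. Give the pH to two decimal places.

After neutralization: n(C6H5COOH) = 0.515 mol, n(C6H5COO-) = 0.27 mol.
pKa = −log(5.5 × 10^-5) = 4.260
pH = pKa + log([A⁻]/[HA]) = 4.260 + log(0.27/0.515) = 4.260 -0.280

pH = 3.98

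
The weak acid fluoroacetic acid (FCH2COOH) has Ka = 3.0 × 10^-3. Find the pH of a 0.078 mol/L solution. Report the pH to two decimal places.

pH = 1.86

FCH2COOH ⇌ FCH2COO- + H+
From the ICE table, Ka = x²/(0.078 − x) = 3.0 × 10^-3.
The 5% rule fails; solving x² + Ka·x − Ka·C₀ = 0 exactly:
x = (−Ka + √(Ka² + 4·Ka·C₀))/2 = 1.39 × 10^-2 M
pH = −log[H+] = −log(1.39 × 10^-2) = 1.86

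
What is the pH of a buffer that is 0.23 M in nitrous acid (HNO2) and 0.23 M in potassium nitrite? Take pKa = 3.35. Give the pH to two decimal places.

Henderson–Hasselbalch: pH = pKa + log([NO2-]/[HNO2]) = 3.35 + log(0.23/0.23)
pH = 3.35 + (+0.000) = 3.35

pH = 3.35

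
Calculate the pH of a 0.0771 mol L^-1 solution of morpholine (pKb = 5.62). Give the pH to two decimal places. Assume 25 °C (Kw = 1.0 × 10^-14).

pH = 10.63

C4H8ONH + H2O ⇌ C4H8ONH2+ + OH-
Kb = 10^(−5.62) = 2.40 × 10^-6
Let x = [OH-] at equilibrium. Kb = x²/(0.0771 − x).
Since Kb ≪ C₀, x ≈ √(Kb·C₀) = 4.30 × 10^-4 M.
Check: 0.56% ionized — well under 5%, approximation valid.
pOH = −log(4.30 × 10^-4) = 3.37; pH = 14.00 − 3.37 = 10.63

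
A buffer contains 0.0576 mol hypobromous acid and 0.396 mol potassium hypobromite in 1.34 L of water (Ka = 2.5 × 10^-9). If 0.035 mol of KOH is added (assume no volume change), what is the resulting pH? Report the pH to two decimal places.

pH = 9.88

OH- converts HOBr to OBr-: HOBr → 0.0226 mol, OBr- → 0.431 mol.
pKa = −log(2.5 × 10^-9) = 8.602
Henderson–Hasselbalch with mole ratio 0.431/0.0226: pH = 8.602 + (+1.280)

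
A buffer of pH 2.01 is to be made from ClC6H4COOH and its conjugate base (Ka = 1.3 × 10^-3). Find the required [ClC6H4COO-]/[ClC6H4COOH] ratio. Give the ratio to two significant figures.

ratio = 0.13

pKa = -log(1.3 × 10^-3) = 2.886
pH = pKa + log(r) ⇒ log(r) = 2.01 − 2.886 = -0.876
r = [ClC6H4COO-]/[ClC6H4COOH] = 10^(-0.876) = 0.133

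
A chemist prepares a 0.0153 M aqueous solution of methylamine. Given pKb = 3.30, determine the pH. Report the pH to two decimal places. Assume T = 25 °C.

pH = 11.40

CH3NH2 + H2O ⇌ CH3NH3+ + OH-
Kb = 10^(−3.30) = 5.01 × 10^-4
From the ICE table, Kb = [OH-]²/(0.0153 − [OH-]) = 5.01 × 10^-4.
[OH-] is not negligible relative to C₀; solve [OH-]² + 0.000501·[OH-] − 7.67e-06 = 0.
[OH-] = [−0.000501 + √(0.000501² + 3.07e-05)]/2 = 2.53 × 10^-3 M
pOH = −log(2.53 × 10^-3) = 2.60; pH = 14.00 − 2.60 = 11.40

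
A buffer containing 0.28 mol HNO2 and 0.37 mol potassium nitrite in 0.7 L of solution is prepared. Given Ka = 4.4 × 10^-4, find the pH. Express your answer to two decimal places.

pH = 3.48

pKa = −log(4.4 × 10^-4) = 3.357
pH = pKa + log([A⁻]/[HA]) = 3.357 + log(0.37/0.28)
pH = 3.357 + (+0.121) = 3.48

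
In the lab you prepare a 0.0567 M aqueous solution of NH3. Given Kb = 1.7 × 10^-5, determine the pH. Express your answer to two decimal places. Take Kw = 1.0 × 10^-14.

pH = 10.99

NH3 + H2O ⇌ NH4+ + OH-
From the ICE table, Kb = [OH-]²/(0.0567 − [OH-]) = 1.7 × 10^-5.
Since Kb ≪ C₀, [OH-] ≈ √(Kb·C₀) = 9.82 × 10^-4 M.
pOH = 3.01, so pH = 14.00 − pOH = 10.99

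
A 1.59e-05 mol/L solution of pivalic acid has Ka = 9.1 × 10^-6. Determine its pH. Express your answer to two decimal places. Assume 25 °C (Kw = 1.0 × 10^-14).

pH = 5.08

(CH3)3CCOOH ⇌ (CH3)3CCOO- + H+
Ka = [H+]²/(1.59e-05 − [H+]) = 9.1 × 10^-6
The 5% rule fails; solving [H+]² + Ka·[H+] − Ka·C₀ = 0 exactly:
[H+] = (−Ka + √(Ka² + 4·Ka·C₀))/2 = 8.31 × 10^-6 M
pH = −log(8.31 × 10^-6) = 5.08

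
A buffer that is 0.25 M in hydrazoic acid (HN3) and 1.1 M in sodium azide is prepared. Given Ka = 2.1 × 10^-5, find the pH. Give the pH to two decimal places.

pKa = −log(2.1 × 10^-5) = 4.678
Using pH = pKa + log([base]/[acid]) with [base]/[acid] = 1.1/0.25:
pH = 4.678 + (+0.643) = 5.32

pH = 5.32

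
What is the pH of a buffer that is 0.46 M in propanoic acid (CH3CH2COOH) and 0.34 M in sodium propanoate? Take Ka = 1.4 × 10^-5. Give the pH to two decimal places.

pKa = −log(1.4 × 10^-5) = 4.854
Henderson–Hasselbalch: pH = pKa + log([CH3CH2COO-]/[CH3CH2COOH]) = 4.854 + log(0.34/0.46)
pH = 4.854 + (-0.131) = 4.72

pH = 4.72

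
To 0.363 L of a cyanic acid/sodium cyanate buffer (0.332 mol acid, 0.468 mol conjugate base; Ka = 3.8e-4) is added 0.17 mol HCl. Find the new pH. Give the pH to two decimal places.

pH = 3.19

After neutralization: n(HOCN) = 0.502 mol, n(OCN-) = 0.298 mol.
pKa = −log(3.8 × 10^-4) = 3.420
pH = pKa + log([A⁻]/[HA]) = 3.420 + log(0.298/0.502) = 3.420 -0.226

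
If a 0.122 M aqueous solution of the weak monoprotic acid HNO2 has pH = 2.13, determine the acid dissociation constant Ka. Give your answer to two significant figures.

[H+] = 10^(-2.13) = 7.41 × 10^-3 M
At equilibrium [HA] = 0.122 − 7.41 × 10^-3 = 1.15 × 10^-1 M
Ka = [H+][A-]/[HA] = (7.41 × 10^-3)² / 1.15 × 10^-1 = 4.8 × 10^-4

Ka = 4.8 × 10^-4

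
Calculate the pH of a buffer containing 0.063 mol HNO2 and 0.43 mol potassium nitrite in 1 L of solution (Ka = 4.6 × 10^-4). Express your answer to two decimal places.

pH = 4.17

pKa = −log(4.6 × 10^-4) = 3.337
pH = pKa + log([A⁻]/[HA]) = 3.337 + log(0.43/0.063)
pH = 3.337 + (+0.834) = 4.17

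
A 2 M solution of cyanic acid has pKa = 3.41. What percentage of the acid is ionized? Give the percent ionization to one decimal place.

1.4%

HOCN ⇌ OCN- + H+; let x = [H+] at equilibrium.
Ka = 10^(−3.41) = 3.89 × 10^-4
x ≈ √(Ka·C₀) = √(3.89 × 10^-4 × 2) = 2.79 × 10^-2 M
% ionization = x/C₀ × 100% = 2.79 × 10^-2/2 × 100% = 1.4%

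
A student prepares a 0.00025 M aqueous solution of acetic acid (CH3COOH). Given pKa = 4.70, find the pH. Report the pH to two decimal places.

pH = 4.21

CH3COOH ⇌ CH3COO- + H+
Ka = 10^(−4.70) = 2.00 × 10^-5
Ka = [H+]²/(0.00025 − [H+]) = 2.00 × 10^-5
Here C₀/Ka ≈ 12.5, so the small-[H+] approximation fails. Use the quadratic:
[H+] = (−Ka + √(Ka² + 4·Ka·C₀))/2 = 6.14 × 10^-5 M
pH = −log[H+] = −log(6.14 × 10^-5) = 4.21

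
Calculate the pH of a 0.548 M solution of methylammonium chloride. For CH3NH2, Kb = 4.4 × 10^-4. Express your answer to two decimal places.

pH = 5.45

CH3NH3+ is the conjugate acid of the weak base CH3NH2.
Ka = Kw/Kb = 1.0×10^-14 / 4.4 × 10^-4 = 2.27 × 10^-11
From the ICE table, Ka = x²/(0.548 − x) = 2.27 × 10^-11.
Neglecting x in the denominator: x = √(2.27 × 10^-11 × 0.548) = 3.53 × 10^-6 M
(x/C₀ = 0.00064% < 5%, so the approximation holds.)
pH = −log(3.53 × 10^-6) = 5.45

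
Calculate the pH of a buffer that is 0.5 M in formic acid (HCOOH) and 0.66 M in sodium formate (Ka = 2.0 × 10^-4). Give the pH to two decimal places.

pH = 3.82

pKa = −log(2.0 × 10^-4) = 3.699
pH = pKa + log([A⁻]/[HA]) = 3.699 + log(0.66/0.5)
pH = 3.699 + (+0.121) = 3.82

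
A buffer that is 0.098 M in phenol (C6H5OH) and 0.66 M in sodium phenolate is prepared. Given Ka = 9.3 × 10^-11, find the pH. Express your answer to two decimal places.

pH = 10.86

pKa = −log(9.3 × 10^-11) = 10.032
Using pH = pKa + log([base]/[acid]) with [base]/[acid] = 0.66/0.098:
pH = 10.032 + (+0.828) = 10.86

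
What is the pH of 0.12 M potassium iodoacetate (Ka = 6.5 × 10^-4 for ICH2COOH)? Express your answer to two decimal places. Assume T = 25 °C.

ICH2COO- is the conjugate base of the weak acid ICH2COOH.
Kb = Kw/Ka = 1.0×10^-14 / 6.5 × 10^-4 = 1.54 × 10^-11
Let x = [OH-] at equilibrium. Kb = x²/(0.12 − x).
Neglecting x in the denominator: x = √(1.54 × 10^-11 × 0.12) = 1.36 × 10^-6 M
pOH = −log(1.36 × 10^-6) = 5.87; pH = 14.00 − 5.87 = 8.13

pH = 8.13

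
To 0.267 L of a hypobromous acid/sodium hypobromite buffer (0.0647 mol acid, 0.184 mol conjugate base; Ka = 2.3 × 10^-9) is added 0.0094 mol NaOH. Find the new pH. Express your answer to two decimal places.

After neutralization: n(HOBr) = 0.0553 mol, n(OBr-) = 0.193 mol.
pKa = −log(2.3 × 10^-9) = 8.638
pH = pKa + log([A⁻]/[HA]) = 8.638 + log(0.193/0.0553) = 8.638 +0.543

pH = 9.18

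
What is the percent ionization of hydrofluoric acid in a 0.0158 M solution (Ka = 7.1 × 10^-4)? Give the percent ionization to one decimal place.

19.1%

HF ⇌ F- + H+; let x = [H+] at equilibrium.
Ka = x²/(C₀ − x); solving the quadratic gives x = 3.01 × 10^-3 M.
% ionization = x/C₀ × 100% = 3.01 × 10^-3/0.0158 × 100% = 19.1%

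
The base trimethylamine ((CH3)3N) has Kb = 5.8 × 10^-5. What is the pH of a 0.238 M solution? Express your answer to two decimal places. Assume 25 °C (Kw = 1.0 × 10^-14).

pH = 11.57

(CH3)3N + H2O ⇌ (CH3)3NH+ + OH-
Kb = x²/(0.238 − x) = 5.8 × 10^-5
Assume x ≪ 0.238: x ≈ √(5.8 × 10^-5 × 0.238) = 3.72 × 10^-3 M
Check: 1.6% ionized — well under 5%, approximation valid.
pOH = 2.43, so pH = 14.00 − pOH = 11.57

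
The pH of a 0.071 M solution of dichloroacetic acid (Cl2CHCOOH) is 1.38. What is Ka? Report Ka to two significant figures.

[H+] = 10^(-1.38) = 4.17 × 10^-2 M
At equilibrium [HA] = 0.071 − 4.17 × 10^-2 = 2.93 × 10^-2 M
Ka = [H+][A-]/[HA] = (4.17 × 10^-2)² / 2.93 × 10^-2 = 5.9 × 10^-2

Ka = 5.9 × 10^-2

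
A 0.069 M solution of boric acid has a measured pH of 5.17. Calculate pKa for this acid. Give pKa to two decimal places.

pKa = 9.18

[H+] = 10^(-5.17) = 6.76 × 10^-6 M
At equilibrium [HA] = 0.069 − 6.76 × 10^-6 = 6.90 × 10^-2 M
Ka = [H+][A-]/[HA] = (6.76 × 10^-6)² / 6.90 × 10^-2 = 6.62 × 10^-10
pKa = -log(6.62 × 10^-10) = 9.18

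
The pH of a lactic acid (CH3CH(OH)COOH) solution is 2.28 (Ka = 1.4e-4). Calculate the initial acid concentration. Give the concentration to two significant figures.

C₀ = 2.0 × 10^-1 M

[H+] = 10^(-2.28) = 5.25 × 10^-3 M = x
Ka = x²/(C₀ − x) ⇒ C₀ = x + x²/Ka
C₀ = 5.25 × 10^-3 + (5.25 × 10^-3)²/(1.4 × 10^-4) = 2.02 × 10^-1 M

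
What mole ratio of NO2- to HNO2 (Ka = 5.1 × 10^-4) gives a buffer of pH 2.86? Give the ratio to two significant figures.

pKa = -log(5.1 × 10^-4) = 3.292
pH = pKa + log(r) ⇒ log(r) = 2.86 − 3.292 = -0.432
r = [NO2-]/[HNO2] = 10^(-0.432) = 0.37

ratio = 0.37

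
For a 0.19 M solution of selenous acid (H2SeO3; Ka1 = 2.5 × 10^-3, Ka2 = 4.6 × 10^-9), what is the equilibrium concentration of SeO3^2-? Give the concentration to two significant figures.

First ionization gives [H+] ≈ [HSeO3-] = 2.06 × 10^-2 M.
Second step: Ka2 = [H+][SeO3^2-]/[HSeO3-] ≈ [SeO3^2-] (since [H+] ≈ [HSeO3-]).
So [SeO3^2-] ≈ Ka2.

4.6 × 10^-9 M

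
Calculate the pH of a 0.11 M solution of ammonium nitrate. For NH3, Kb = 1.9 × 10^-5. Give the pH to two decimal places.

NH4+ is the conjugate acid of the weak base NH3.
Ka = Kw/Kb = 1.0×10^-14 / 1.9 × 10^-5 = 5.26 × 10^-10
From the ICE table, Ka = [H+]²/(0.11 − [H+]) = 5.26 × 10^-10.
Assume [H+] ≪ 0.11: [H+] ≈ √(5.26 × 10^-10 × 0.11) = 7.61 × 10^-6 M
([H+]/C₀ = 0.0069% < 5%, so the approximation holds.)
pH = −log[H+] = −log(7.61 × 10^-6) = 5.12

pH = 5.12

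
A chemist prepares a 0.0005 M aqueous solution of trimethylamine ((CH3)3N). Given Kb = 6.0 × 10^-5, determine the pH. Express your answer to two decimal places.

pH = 10.16

(CH3)3N + H2O ⇌ (CH3)3NH+ + OH-
From the ICE table, Kb = [OH-]²/(0.0005 − [OH-]) = 6.0 × 10^-5.
Here C₀/Kb ≈ 8.33, so the small-[OH-] approximation fails. Use the quadratic:
[OH-] = [−6e-05 + √(6e-05² + 1.2e-07)]/2 = 1.46 × 10^-4 M
pOH = −log(1.46 × 10^-4) = 3.84; pH = 14.00 − 3.84 = 10.16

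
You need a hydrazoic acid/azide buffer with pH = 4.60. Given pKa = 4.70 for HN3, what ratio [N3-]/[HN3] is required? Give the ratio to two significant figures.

pH = pKa + log(r) ⇒ log(r) = 4.60 − 4.70 = -0.10
r = [N3-]/[HN3] = 10^(-0.10) = 0.794

ratio = 0.79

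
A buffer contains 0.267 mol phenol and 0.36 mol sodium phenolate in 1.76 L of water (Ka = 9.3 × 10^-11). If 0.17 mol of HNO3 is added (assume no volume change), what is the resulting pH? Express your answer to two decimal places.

After neutralization: n(C6H5OH) = 0.437 mol, n(C6H5O-) = 0.19 mol.
pKa = −log(9.3 × 10^-11) = 10.032
pH = pKa + log(n_C6H5O-/n_C6H5OH) = 10.032 + log(0.19/0.437) = 10.032 + (-0.362)

pH = 9.67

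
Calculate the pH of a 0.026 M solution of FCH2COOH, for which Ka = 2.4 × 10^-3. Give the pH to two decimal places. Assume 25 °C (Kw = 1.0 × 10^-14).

pH = 2.17

FCH2COOH ⇌ FCH2COO- + H+
Ka = [H+]²/(0.026 − [H+]) = 2.4 × 10^-3
Here C₀/Ka ≈ 10.8, so the small-[H+] approximation fails. Use the quadratic:
[H+] = [−0.0024 + √(0.0024² + 0.00025)]/2 = 6.79 × 10^-3 M
pH = −log(6.79 × 10^-3) = 2.17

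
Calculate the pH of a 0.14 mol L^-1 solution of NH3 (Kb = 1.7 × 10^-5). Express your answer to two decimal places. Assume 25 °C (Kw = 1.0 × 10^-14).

pH = 11.19

NH3 + H2O ⇌ NH4+ + OH-
Kb = [OH-]²/(0.14 − [OH-]) = 1.7 × 10^-5
Neglecting [OH-] in the denominator: [OH-] = √(1.7 × 10^-5 × 0.14) = 1.54 × 10^-3 M
pOH = −log(1.54 × 10^-3) = 2.81; pH = 14.00 − 2.81 = 11.19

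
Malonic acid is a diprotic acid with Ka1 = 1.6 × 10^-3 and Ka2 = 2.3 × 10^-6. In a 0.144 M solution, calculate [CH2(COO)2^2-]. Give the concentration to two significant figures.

First ionization gives [H+] ≈ [CH2(COOH)COO-] = 1.44 × 10^-2 M.
Second step: Ka2 = [H+][CH2(COO)2^2-]/[CH2(COOH)COO-] ≈ [CH2(COO)2^2-] (since [H+] ≈ [CH2(COOH)COO-]).
So [CH2(COO)2^2-] ≈ Ka2.

2.3 × 10^-6 M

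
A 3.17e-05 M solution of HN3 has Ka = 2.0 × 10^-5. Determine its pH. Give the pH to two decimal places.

pH = 4.77

HN3 ⇌ N3- + H+
From the ICE table, Ka = [H+]²/(3.17e-05 − [H+]) = 2.0 × 10^-5.
The 5% rule fails; solving [H+]² + Ka·[H+] − Ka·C₀ = 0 exactly:
[H+] = [−2e-05 + √(2e-05² + 2.54e-09)]/2 = 1.71 × 10^-5 M
pH = −log(1.71 × 10^-5) = 4.77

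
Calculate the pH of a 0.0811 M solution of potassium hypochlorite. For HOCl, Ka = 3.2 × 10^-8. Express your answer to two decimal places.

pH = 10.20

OCl- is the conjugate base of the weak acid HOCl.
Kb = Kw/Ka = 1.0×10^-14 / 3.2 × 10^-8 = 3.12 × 10^-7
Kb = x²/(0.0811 − x) = 3.12 × 10^-7
Assume x ≪ 0.0811: x ≈ √(3.12 × 10^-7 × 0.0811) = 1.59 × 10^-4 M
Check: 0.2% ionized — well under 5%, approximation valid.
pOH = −log(1.59 × 10^-4) = 3.80; pH = 14.00 − 3.80 = 10.20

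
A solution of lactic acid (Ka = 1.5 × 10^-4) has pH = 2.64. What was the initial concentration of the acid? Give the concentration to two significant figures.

C₀ = 3.7 × 10^-2 M

[H+] = 10^(-2.64) = 2.29 × 10^-3 M = x
Ka = x²/(C₀ − x) ⇒ C₀ = x + x²/Ka
C₀ = 2.29 × 10^-3 + (2.29 × 10^-3)²/(1.5 × 10^-4) = 3.73 × 10^-2 M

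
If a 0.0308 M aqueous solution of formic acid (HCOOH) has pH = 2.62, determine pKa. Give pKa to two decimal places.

pKa = 3.69

[H+] = 10^(-2.62) = 2.40 × 10^-3 M
At equilibrium [HA] = 0.0308 − 2.40 × 10^-3 = 2.84 × 10^-2 M
Ka = [H+][A-]/[HA] = (2.40 × 10^-3)² / 2.84 × 10^-2 = 2.03 × 10^-4
pKa = -log(2.03 × 10^-4) = 3.69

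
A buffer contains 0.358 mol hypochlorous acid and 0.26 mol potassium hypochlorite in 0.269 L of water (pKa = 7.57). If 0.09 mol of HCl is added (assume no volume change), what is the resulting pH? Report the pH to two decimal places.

After neutralization: n(HOCl) = 0.448 mol, n(OCl-) = 0.17 mol.
Henderson–Hasselbalch with mole ratio 0.17/0.448: pH = 7.57 + (-0.421)

pH = 7.15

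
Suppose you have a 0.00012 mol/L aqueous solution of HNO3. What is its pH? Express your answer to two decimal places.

HNO3 is a strong acid and dissociates completely, so [H+] = 0.00012 M.
pH = -log(0.00012) = 3.92

pH = 3.92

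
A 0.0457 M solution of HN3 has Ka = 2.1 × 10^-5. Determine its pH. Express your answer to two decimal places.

HN3 ⇌ N3- + H+
Ka = x²/(0.0457 − x) = 2.1 × 10^-5
Assume x ≪ 0.0457: x ≈ √(2.1 × 10^-5 × 0.0457) = 9.80 × 10^-4 M
(x/C₀ = 2.1% < 5%, so the approximation holds.)
pH = −log[H+] = −log(9.80 × 10^-4) = 3.01

pH = 3.01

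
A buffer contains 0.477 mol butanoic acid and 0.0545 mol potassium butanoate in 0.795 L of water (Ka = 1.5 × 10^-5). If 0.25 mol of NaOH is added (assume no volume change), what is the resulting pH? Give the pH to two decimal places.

After neutralization: n(CH3(CH2)2COOH) = 0.227 mol, n(CH3(CH2)2COO-) = 0.304 mol.
pKa = −log(1.5 × 10^-5) = 4.824
pH = pKa + log([A⁻]/[HA]) = 4.824 + log(0.304/0.227) = 4.824 +0.127

pH = 4.95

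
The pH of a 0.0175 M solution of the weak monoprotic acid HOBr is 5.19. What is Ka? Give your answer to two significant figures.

[H+] = 10^(-5.19) = 6.46 × 10^-6 M
At equilibrium [HA] = 0.0175 − 6.46 × 10^-6 = 1.75 × 10^-2 M
Ka = [H+][A-]/[HA] = (6.46 × 10^-6)² / 1.75 × 10^-2 = 2.4 × 10^-9

Ka = 2.4 × 10^-9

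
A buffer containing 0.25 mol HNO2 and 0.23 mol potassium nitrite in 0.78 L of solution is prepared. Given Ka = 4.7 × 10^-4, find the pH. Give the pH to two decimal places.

pKa = −log(4.7 × 10^-4) = 3.328
Henderson–Hasselbalch: pH = pKa + log([NO2-]/[HNO2]) = 3.328 + log(0.23/0.25)
pH = 3.328 + (-0.036) = 3.29

pH = 3.29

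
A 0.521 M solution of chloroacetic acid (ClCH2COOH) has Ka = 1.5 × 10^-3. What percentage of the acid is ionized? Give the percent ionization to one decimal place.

5.2%

ClCH2COOH ⇌ ClCH2COO- + H+; let x = [H+] at equilibrium.
Solve x² + 0.0015x − 0.000782 = 0 → x = 2.72 × 10^-2 M
Fraction ionized = 2.72 × 10^-2 / 0.521 = 0.0522 → 5.2%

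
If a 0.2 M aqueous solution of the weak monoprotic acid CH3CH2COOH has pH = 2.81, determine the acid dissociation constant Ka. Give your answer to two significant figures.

[H+] = 10^(-2.81) = 1.55 × 10^-3 M
At equilibrium [HA] = 0.2 − 1.55 × 10^-3 = 1.98 × 10^-1 M
Ka = [H+][A-]/[HA] = (1.55 × 10^-3)² / 1.98 × 10^-1 = 1.2 × 10^-5

Ka = 1.2 × 10^-5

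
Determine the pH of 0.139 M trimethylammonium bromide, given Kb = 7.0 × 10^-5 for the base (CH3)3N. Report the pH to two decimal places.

(CH3)3NH+ is the conjugate acid of the weak base (CH3)3N.
Ka = Kw/Kb = 1.0×10^-14 / 7.0 × 10^-5 = 1.43 × 10^-10
From the ICE table, Ka = [H+]²/(0.139 − [H+]) = 1.43 × 10^-10.
Neglecting [H+] in the denominator: [H+] = √(1.43 × 10^-10 × 0.139) = 4.46 × 10^-6 M
([H+]/C₀ = 0.0032% < 5%, so the approximation holds.)
pH = −log(4.46 × 10^-6) = 5.35

pH = 5.35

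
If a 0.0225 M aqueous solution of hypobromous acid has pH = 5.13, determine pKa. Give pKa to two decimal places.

pKa = 8.61

[H+] = 10^(-5.13) = 7.41 × 10^-6 M
At equilibrium [HA] = 0.0225 − 7.41 × 10^-6 = 2.25 × 10^-2 M
Ka = [H+][A-]/[HA] = (7.41 × 10^-6)² / 2.25 × 10^-2 = 2.44 × 10^-9
pKa = -log(2.44 × 10^-9) = 8.61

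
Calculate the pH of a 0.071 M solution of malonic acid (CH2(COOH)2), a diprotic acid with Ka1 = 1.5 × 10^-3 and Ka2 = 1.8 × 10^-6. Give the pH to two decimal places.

Ka1 ≫ Ka2, so treat the first dissociation as the only significant source of H+.
Ka1 = x²/(0.071 − x) = 1.5 × 10^-3
Solving the quadratic: x = (−Ka1 + √(Ka1² + 4·Ka1·C₀))/2 = 9.60 × 10^-3 M
pH = −log(9.60 × 10^-3) = 2.02

pH = 2.02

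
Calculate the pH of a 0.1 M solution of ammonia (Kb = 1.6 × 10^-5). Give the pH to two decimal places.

NH3 + H2O ⇌ NH4+ + OH-
Kb = [OH-]²/(0.1 − [OH-]) = 1.6 × 10^-5
Assume [OH-] ≪ 0.1: [OH-] ≈ √(1.6 × 10^-5 × 0.1) = 1.26 × 10^-3 M
pOH = 2.90, so pH = 14.00 − pOH = 11.10

pH = 11.10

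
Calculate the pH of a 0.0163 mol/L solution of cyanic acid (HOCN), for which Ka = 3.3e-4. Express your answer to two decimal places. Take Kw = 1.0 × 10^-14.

HOCN ⇌ OCN- + H+
Ka = [H+]²/(0.0163 − [H+]) = 3.3 × 10^-4
[H+] is not negligible relative to C₀; solve [H+]² + 0.00033·[H+] − 5.38e-06 = 0.
[H+] = [−0.00033 + √(0.00033² + 2.15e-05)]/2 = 2.16 × 10^-3 M
pH = −log(2.16 × 10^-3) = 2.67

pH = 2.67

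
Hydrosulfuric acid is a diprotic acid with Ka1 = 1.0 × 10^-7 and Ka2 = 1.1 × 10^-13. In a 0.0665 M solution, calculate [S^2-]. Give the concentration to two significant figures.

First ionization gives [H+] ≈ [HS-] = 8.15 × 10^-5 M.
Second step: Ka2 = [H+][S^2-]/[HS-] ≈ [S^2-] (since [H+] ≈ [HS-]).
So [S^2-] ≈ Ka2.

1.1 × 10^-13 M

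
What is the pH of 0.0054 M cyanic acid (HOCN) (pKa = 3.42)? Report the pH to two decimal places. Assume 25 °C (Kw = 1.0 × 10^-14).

HOCN ⇌ OCN- + H+
Ka = 10^(−3.42) = 3.80 × 10^-4
Ka = [H+]²/(0.0054 − [H+]) = 3.80 × 10^-4
[H+] is not negligible relative to C₀; solve [H+]² + 0.00038·[H+] − 2.05e-06 = 0.
[H+] = [−0.00038 + √(0.00038² + 8.21e-06)]/2 = 1.26 × 10^-3 M
pH = −log[H+] = −log(1.26 × 10^-3) = 2.90

pH = 2.90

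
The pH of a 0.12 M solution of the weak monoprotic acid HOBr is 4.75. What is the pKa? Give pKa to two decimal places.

pKa = 8.58

[H+] = 10^(-4.75) = 1.78 × 10^-5 M
At equilibrium [HA] = 0.12 − 1.78 × 10^-5 = 1.20 × 10^-1 M
Ka = [H+][A-]/[HA] = (1.78 × 10^-5)² / 1.20 × 10^-1 = 2.64 × 10^-9
pKa = -log(2.64 × 10^-9) = 8.58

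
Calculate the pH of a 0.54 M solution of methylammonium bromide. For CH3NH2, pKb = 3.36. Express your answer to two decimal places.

pH = 5.45

CH3NH3+ is the conjugate acid of the weak base CH3NH2.
Kb = 10^(−3.36) = 4.37 × 10^-4
Ka = Kw/Kb = 1.0×10^-14 / 4.37 × 10^-4 = 2.29 × 10^-11
Let x = [H+] at equilibrium. Ka = x²/(0.54 − x).
Assume x ≪ 0.54: x ≈ √(2.29 × 10^-11 × 0.54) = 3.52 × 10^-6 M
pH = −log(3.52 × 10^-6) = 5.45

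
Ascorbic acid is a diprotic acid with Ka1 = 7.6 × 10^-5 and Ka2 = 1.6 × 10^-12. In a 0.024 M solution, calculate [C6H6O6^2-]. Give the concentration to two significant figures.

First ionization gives [H+] ≈ [HC6H6O6-] = 1.31 × 10^-3 M.
Second step: Ka2 = [H+][C6H6O6^2-]/[HC6H6O6-] ≈ [C6H6O6^2-] (since [H+] ≈ [HC6H6O6-]).
So [C6H6O6^2-] ≈ Ka2.

1.6 × 10^-12 M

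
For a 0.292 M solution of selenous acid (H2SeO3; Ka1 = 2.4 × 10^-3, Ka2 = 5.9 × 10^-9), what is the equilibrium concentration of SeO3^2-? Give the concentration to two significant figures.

First ionization gives [H+] ≈ [HSeO3-] = 2.53 × 10^-2 M.
Second step: Ka2 = [H+][SeO3^2-]/[HSeO3-] ≈ [SeO3^2-] (since [H+] ≈ [HSeO3-]).
So [SeO3^2-] ≈ Ka2.

5.9 × 10^-9 M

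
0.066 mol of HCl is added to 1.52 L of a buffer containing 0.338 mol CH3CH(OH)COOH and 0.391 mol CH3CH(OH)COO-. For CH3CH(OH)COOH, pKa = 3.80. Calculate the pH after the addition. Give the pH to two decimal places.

Added H+ converts CH3CH(OH)COO- to CH3CH(OH)COOH: CH3CH(OH)COOH → 0.404 mol, CH3CH(OH)COO- → 0.325 mol.
pH = pKa + log(n_CH3CH(OH)COO-/n_CH3CH(OH)COOH) = 3.80 + log(0.325/0.404) = 3.80 + (-0.094)

pH = 3.71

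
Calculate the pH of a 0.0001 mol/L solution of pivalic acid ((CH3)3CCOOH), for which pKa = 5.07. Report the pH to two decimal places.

pH = 4.60

(CH3)3CCOOH ⇌ (CH3)3CCOO- + H+
Ka = 10^(−5.07) = 8.51 × 10^-6
From the ICE table, Ka = [H+]²/(0.0001 − [H+]) = 8.51 × 10^-6.
The 5% rule fails; solving [H+]² + Ka·[H+] − Ka·C₀ = 0 exactly:
[H+] = [−8.51e-06 + √(8.51e-06² + 3.4e-09)]/2 = 2.52 × 10^-5 M
pH = −log[H+] = −log(2.52 × 10^-5) = 4.60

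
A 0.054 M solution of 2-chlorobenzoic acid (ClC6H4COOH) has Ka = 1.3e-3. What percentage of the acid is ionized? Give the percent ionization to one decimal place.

ClC6H4COOH ⇌ ClC6H4COO- + H+; let x = [H+] at equilibrium.
Ka = x²/(C₀ − x); solving the quadratic gives x = 7.75 × 10^-3 M.
Fraction ionized = 7.75 × 10^-3 / 0.054 = 0.1435 → 14.4%

14.4%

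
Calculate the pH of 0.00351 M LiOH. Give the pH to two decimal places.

pH = 11.55

LiOH is a strong base; [OH-] = 0.00351 M.
pOH = -log(0.00351) = 2.45
pH = 14.00 - 2.45 = 11.55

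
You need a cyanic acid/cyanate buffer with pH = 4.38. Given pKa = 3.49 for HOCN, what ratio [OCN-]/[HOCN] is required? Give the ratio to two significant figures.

ratio = 7.8

pH = pKa + log(r) ⇒ log(r) = 4.38 − 3.49 = +0.89
r = [OCN-]/[HOCN] = 10^(+0.89) = 7.76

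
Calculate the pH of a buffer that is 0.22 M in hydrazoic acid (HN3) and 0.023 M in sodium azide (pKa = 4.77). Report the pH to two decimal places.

Using pH = pKa + log([base]/[acid]) with [base]/[acid] = 0.023/0.22:
pH = 4.77 + (-0.981) = 3.79

pH = 3.79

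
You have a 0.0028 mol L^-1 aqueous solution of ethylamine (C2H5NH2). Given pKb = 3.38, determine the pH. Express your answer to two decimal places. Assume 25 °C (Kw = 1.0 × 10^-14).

pH = 10.95

C2H5NH2 + H2O ⇌ C2H5NH3+ + OH-
Kb = 10^(−3.38) = 4.17 × 10^-4
Kb = [OH-]²/(0.0028 − [OH-]) = 4.17 × 10^-4
[OH-] is not negligible relative to C₀; solve [OH-]² + 0.000417·[OH-] − 1.17e-06 = 0.
[OH-] = (−Kb + √(Kb² + 4·Kb·C₀))/2 = 8.92 × 10^-4 M
pOH = 3.05, so pH = 14.00 − pOH = 10.95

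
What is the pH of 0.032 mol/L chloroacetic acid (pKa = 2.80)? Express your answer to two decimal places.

ClCH2COOH ⇌ ClCH2COO- + H+
Ka = 10^(−2.80) = 1.58 × 10^-3
From the ICE table, Ka = x²/(0.032 − x) = 1.58 × 10^-3.
Here C₀/Ka ≈ 20.3, so the small-x approximation fails. Use the quadratic:
x = [−0.00158 + √(0.00158² + 0.000202)]/2 = 6.36 × 10^-3 M
pH = −log[H+] = −log(6.36 × 10^-3) = 2.20

pH = 2.20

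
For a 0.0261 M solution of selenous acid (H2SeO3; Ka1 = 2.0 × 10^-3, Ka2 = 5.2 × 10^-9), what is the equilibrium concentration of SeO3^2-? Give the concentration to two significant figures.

First ionization gives [H+] ≈ [HSeO3-] = 6.29 × 10^-3 M.
Second step: Ka2 = [H+][SeO3^2-]/[HSeO3-] ≈ [SeO3^2-] (since [H+] ≈ [HSeO3-]).
So [SeO3^2-] ≈ Ka2.

5.2 × 10^-9 M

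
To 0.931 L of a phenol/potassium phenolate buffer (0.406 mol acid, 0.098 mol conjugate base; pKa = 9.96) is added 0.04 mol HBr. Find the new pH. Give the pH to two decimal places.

Added H+ converts C6H5O- to C6H5OH: C6H5OH → 0.446 mol, C6H5O- → 0.058 mol.
pH = pKa + log(n_C6H5O-/n_C6H5OH) = 9.96 + log(0.058/0.446) = 9.96 + (-0.886)

pH = 9.07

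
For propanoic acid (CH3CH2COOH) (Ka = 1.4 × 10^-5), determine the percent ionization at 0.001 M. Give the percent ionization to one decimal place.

11.2%

CH3CH2COOH ⇌ CH3CH2COO- + H+; let x = [H+] at equilibrium.
Solve x² + 1.4e-05x − 1.4e-08 = 0 → x = 1.12 × 10^-4 M
Fraction ionized = 1.12 × 10^-4 / 0.001 = 0.1120 → 11.2%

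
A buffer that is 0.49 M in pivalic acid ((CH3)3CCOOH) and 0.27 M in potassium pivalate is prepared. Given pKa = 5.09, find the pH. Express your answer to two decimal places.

pH = 4.83

pH = pKa + log([A⁻]/[HA]) = 5.09 + log(0.27/0.49)
pH = 5.09 + (-0.259) = 4.83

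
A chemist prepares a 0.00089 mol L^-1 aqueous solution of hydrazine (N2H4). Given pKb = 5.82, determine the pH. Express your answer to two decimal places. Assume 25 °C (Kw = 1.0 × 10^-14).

pH = 9.56

N2H4 + H2O ⇌ N2H5+ + OH-
Kb = 10^(−5.82) = 1.51 × 10^-6
Let x = [OH-] at equilibrium. Kb = x²/(0.00089 − x).
Since Kb ≪ C₀, x ≈ √(Kb·C₀) = 3.67 × 10^-5 M.
(x/C₀ = 4.1% < 5%, so the approximation holds.)
pOH = 4.44, so pH = 14.00 − pOH = 9.56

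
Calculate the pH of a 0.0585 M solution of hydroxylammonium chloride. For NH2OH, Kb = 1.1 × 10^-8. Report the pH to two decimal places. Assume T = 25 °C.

NH3OH+ is the conjugate acid of the weak base NH2OH.
Ka = Kw/Kb = 1.0×10^-14 / 1.1 × 10^-8 = 9.09 × 10^-7
From the ICE table, Ka = x²/(0.0585 − x) = 9.09 × 10^-7.
Neglecting x in the denominator: x = √(9.09 × 10^-7 × 0.0585) = 2.31 × 10^-4 M
pH = −log(2.31 × 10^-4) = 3.64

pH = 3.64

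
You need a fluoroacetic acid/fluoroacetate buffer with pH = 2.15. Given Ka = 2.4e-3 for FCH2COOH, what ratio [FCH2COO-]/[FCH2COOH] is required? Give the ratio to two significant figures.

ratio = 0.34

pKa = -log(2.4 × 10^-3) = 2.620
pH = pKa + log(r) ⇒ log(r) = 2.15 − 2.620 = -0.470
r = [FCH2COO-]/[FCH2COOH] = 10^(-0.470) = 0.339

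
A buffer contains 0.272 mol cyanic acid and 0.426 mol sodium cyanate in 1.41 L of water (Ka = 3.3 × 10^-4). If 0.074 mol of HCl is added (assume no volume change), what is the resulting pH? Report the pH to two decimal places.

pH = 3.49

After neutralization: n(HOCN) = 0.346 mol, n(OCN-) = 0.352 mol.
pKa = −log(3.3 × 10^-4) = 3.481
Henderson–Hasselbalch with mole ratio 0.352/0.346: pH = 3.481 + (+0.007)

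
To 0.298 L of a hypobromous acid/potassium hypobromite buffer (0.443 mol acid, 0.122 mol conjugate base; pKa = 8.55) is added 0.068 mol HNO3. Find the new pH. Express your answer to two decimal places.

pH = 7.57

Added H+ converts OBr- to HOBr: HOBr → 0.511 mol, OBr- → 0.054 mol.
pH = pKa + log([A⁻]/[HA]) = 8.55 + log(0.054/0.511) = 8.55 -0.976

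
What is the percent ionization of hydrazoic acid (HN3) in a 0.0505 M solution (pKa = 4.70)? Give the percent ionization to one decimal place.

HN3 ⇌ N3- + H+; let x = [H+] at equilibrium.
Ka = 10^(−4.70) = 2.00 × 10^-5
x ≈ √(Ka·C₀) = √(2.00 × 10^-5 × 0.0505) = 1.00 × 10^-3 M
Fraction ionized = 1.00 × 10^-3 / 0.0505 = 0.0198 → 2.0%

2.0%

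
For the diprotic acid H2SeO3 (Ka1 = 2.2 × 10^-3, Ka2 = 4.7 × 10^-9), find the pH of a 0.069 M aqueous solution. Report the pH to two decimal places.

pH = 1.95

Ka1 ≫ Ka2, so treat the first dissociation as the only significant source of H+.
Ka1 = x²/(0.069 − x) = 2.2 × 10^-3
Solving the quadratic: x = (−Ka1 + √(Ka1² + 4·Ka1·C₀))/2 = 1.13 × 10^-2 M
pH = −log(1.13 × 10^-2) = 1.95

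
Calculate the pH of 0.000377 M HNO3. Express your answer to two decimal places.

pH = 3.42

HNO3 is a strong acid and dissociates completely, so [H+] = 0.000377 M.
pH = -log(0.000377) = 3.42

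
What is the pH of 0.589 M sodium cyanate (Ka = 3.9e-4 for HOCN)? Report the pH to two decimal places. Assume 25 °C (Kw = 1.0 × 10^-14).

pH = 8.59

OCN- is the conjugate base of the weak acid HOCN.
Kb = Kw/Ka = 1.0×10^-14 / 3.9 × 10^-4 = 2.56 × 10^-11
Kb = [OH-]²/(0.589 − [OH-]) = 2.56 × 10^-11
Neglecting [OH-] in the denominator: [OH-] = √(2.56 × 10^-11 × 0.589) = 3.88 × 10^-6 M
Check: 0.00066% ionized — well under 5%, approximation valid.
pOH = 5.41, so pH = 14.00 − pOH = 8.59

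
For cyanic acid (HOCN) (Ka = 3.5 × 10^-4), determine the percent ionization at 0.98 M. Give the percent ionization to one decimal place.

1.9%

HOCN ⇌ OCN- + H+; let x = [H+] at equilibrium.
x ≈ √(Ka·C₀) = √(3.5 × 10^-4 × 0.98) = 1.85 × 10^-2 M
Fraction ionized = 1.85 × 10^-2 / 0.98 = 0.0189 → 1.9%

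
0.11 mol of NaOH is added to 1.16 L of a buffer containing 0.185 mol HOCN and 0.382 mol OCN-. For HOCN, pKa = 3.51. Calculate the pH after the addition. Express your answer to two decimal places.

OH- converts HOCN to OCN-: HOCN → 0.075 mol, OCN- → 0.492 mol.
Henderson–Hasselbalch with mole ratio 0.492/0.075: pH = 3.51 + (+0.817)

pH = 4.33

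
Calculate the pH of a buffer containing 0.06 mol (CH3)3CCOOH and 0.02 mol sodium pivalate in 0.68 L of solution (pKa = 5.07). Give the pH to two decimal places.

pH = 4.59

pH = pKa + log([A⁻]/[HA]) = 5.07 + log(0.02/0.06)
pH = 5.07 + (-0.477) = 4.59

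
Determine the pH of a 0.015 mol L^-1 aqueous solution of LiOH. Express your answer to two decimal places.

pH = 12.18

LiOH is a strong base; [OH-] = 0.015 M.
pOH = -log(0.015) = 1.82
pH = 14.00 - 1.82 = 12.18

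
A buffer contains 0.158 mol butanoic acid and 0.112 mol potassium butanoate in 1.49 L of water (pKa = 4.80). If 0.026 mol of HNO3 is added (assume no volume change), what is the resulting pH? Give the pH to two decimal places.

pH = 4.47

Added H+ converts CH3(CH2)2COO- to CH3(CH2)2COOH: CH3(CH2)2COOH → 0.184 mol, CH3(CH2)2COO- → 0.086 mol.
Henderson–Hasselbalch with mole ratio 0.086/0.184: pH = 4.80 + (-0.330)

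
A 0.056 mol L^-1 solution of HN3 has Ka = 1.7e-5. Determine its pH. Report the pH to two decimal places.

pH = 3.01

HN3 ⇌ N3- + H+
From the ICE table, Ka = [H+]²/(0.056 − [H+]) = 1.7 × 10^-5.
Neglecting [H+] in the denominator: [H+] = √(1.7 × 10^-5 × 0.056) = 9.76 × 10^-4 M
([H+]/C₀ = 1.7% < 5%, so the approximation holds.)
pH = −log(9.76 × 10^-4) = 3.01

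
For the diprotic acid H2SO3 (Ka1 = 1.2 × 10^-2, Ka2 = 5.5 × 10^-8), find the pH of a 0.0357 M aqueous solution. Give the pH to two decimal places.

Ka1 ≫ Ka2, so treat the first dissociation as the only significant source of H+.
Ka1 = x²/(0.0357 − x) = 1.2 × 10^-2
Solving the quadratic: x = (−Ka1 + √(Ka1² + 4·Ka1·C₀))/2 = 1.55 × 10^-2 M
pH = −log(1.55 × 10^-2) = 1.81

pH = 1.81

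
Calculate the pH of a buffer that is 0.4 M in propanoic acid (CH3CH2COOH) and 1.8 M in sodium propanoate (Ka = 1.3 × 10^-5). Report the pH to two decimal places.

pKa = −log(1.3 × 10^-5) = 4.886
Henderson–Hasselbalch: pH = pKa + log([CH3CH2COO-]/[CH3CH2COOH]) = 4.886 + log(1.8/0.4)
pH = 4.886 + (+0.653) = 5.54

pH = 5.54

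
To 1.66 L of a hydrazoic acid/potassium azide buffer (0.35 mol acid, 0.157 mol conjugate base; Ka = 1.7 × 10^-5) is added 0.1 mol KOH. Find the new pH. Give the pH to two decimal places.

pH = 4.78

OH- converts HN3 to N3-: HN3 → 0.25 mol, N3- → 0.257 mol.
pKa = −log(1.7 × 10^-5) = 4.770
pH = pKa + log([A⁻]/[HA]) = 4.770 + log(0.257/0.25) = 4.770 +0.012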